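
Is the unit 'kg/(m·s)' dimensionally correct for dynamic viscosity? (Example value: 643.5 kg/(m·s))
Yes

dynamic viscosity has SI base units: kg / (m * s)
kg/(m·s) reduces to the same SI base units, so it is a valid unit for dynamic viscosity.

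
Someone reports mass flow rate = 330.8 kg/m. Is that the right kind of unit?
No

mass flow rate has SI base units: kg / s
kg/m does NOT reduce to kg / s; a valid unit for mass flow rate would be e.g. kg/s.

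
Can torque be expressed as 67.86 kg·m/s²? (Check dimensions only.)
No

torque has SI base units: kg * m^2 / s^2
kg·m/s² does NOT reduce to kg * m^2 / s^2; a valid unit for torque would be e.g. N·m.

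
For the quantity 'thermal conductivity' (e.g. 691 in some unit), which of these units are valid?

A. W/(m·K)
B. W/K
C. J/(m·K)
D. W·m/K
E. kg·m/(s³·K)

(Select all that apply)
A, E

thermal conductivity has SI base units: kg * m / (s^3 * K)

Checking each option against kg * m / (s^3 * K):
  A. W/(m·K): ✓ matches
  B. W/K: ✗ does not match
  C. J/(m·K): ✗ does not match
  D. W·m/K: ✗ does not match
  E. kg·m/(s³·K): ✓ matches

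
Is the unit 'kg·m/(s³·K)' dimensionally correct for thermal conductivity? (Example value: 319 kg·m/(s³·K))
Yes

thermal conductivity has SI base units: kg * m / (s^3 * K)
kg·m/(s³·K) reduces to the same SI base units, so it is a valid unit for thermal conductivity.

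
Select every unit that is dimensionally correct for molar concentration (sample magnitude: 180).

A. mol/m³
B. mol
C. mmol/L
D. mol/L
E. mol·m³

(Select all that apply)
A, C, D

molar concentration has SI base units: mol / m^3

Checking each option against mol / m^3:
  A. mol/m³: ✓ matches
  B. mol: ✗ does not match
  C. mmol/L: ✓ matches
  D. mol/L: ✓ matches
  E. mol·m³: ✗ does not match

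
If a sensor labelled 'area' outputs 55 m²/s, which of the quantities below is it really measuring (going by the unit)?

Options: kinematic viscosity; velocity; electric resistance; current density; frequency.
kinematic viscosity

area should have units dimensionally equivalent to m^2 (e.g. m²).
The given unit 'm²/s' reduces to m^2 / s. Of the listed options, that is the dimensionality of kinematic viscosity.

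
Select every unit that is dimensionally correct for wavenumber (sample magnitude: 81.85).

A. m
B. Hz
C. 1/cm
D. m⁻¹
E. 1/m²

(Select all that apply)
C, D

wavenumber has SI base units: 1 / m

Checking each option against 1 / m:
  A. m: ✗ does not match
  B. Hz: ✗ does not match
  C. 1/cm: ✓ matches
  D. m⁻¹: ✓ matches
  E. 1/m²: ✗ does not match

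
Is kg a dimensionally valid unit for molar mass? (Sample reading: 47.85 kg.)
No

molar mass has SI base units: kg / mol
kg does NOT reduce to kg / mol; a valid unit for molar mass would be e.g. kg/mol.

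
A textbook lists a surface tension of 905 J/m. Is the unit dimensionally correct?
No

surface tension has SI base units: kg / s^2
J/m does NOT reduce to kg / s^2; a valid unit for surface tension would be e.g. N/m.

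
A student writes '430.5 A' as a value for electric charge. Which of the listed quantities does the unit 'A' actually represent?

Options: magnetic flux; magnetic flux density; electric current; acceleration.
electric current

electric charge should have units dimensionally equivalent to A * s (e.g. C).
The given unit 'A' reduces to A. Of the listed options, that is the dimensionality of electric current.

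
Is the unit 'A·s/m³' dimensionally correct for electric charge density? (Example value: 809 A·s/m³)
Yes

electric charge density has SI base units: A * s / m^3
A·s/m³ reduces to the same SI base units, so it is a valid unit for electric charge density.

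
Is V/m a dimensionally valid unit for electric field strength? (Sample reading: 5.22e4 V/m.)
Yes

electric field strength has SI base units: kg * m / (A * s^3)
V/m reduces to the same SI base units, so it is a valid unit for electric field strength.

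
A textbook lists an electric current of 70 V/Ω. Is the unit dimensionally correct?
Yes

electric current has SI base units: A
V/Ω reduces to the same SI base units, so it is a valid unit for electric current.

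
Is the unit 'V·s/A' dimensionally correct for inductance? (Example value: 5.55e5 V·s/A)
Yes

inductance has SI base units: kg * m^2 / (A^2 * s^2)
V·s/A reduces to the same SI base units, so it is a valid unit for inductance.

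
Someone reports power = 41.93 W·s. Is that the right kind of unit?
No

power has SI base units: kg * m^2 / s^3
W·s does NOT reduce to kg * m^2 / s^3; a valid unit for power would be e.g. W.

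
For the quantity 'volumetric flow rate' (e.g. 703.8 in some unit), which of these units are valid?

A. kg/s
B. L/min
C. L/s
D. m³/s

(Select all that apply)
B, C, D

volumetric flow rate has SI base units: m^3 / s

Checking each option against m^3 / s:
  A. kg/s: ✗ does not match
  B. L/min: ✓ matches
  C. L/s: ✓ matches
  D. m³/s: ✓ matches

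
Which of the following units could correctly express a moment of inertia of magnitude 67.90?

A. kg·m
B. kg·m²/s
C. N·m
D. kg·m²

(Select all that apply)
D

moment of inertia has SI base units: kg * m^2

Checking each option against kg * m^2:
  A. kg·m: ✗ does not match
  B. kg·m²/s: ✗ does not match
  C. N·m: ✗ does not match
  D. kg·m²: ✓ matches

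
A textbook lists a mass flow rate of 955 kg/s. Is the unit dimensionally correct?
Yes

mass flow rate has SI base units: kg / s
kg/s reduces to the same SI base units, so it is a valid unit for mass flow rate.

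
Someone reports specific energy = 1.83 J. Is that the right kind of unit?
No

specific energy has SI base units: m^2 / s^2
J does NOT reduce to m^2 / s^2; a valid unit for specific energy would be e.g. J/kg.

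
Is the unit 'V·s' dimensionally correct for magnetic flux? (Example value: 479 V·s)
Yes

magnetic flux has SI base units: kg * m^2 / (A * s^2)
V·s reduces to the same SI base units, so it is a valid unit for magnetic flux.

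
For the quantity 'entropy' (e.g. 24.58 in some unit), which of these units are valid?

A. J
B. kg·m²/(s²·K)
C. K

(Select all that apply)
B

entropy has SI base units: kg * m^2 / (s^2 * K)

Checking each option against kg * m^2 / (s^2 * K):
  A. J: ✗ does not match
  B. kg·m²/(s²·K): ✓ matches
  C. K: ✗ does not match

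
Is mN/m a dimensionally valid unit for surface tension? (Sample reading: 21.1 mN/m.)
Yes

surface tension has SI base units: kg / s^2
mN/m reduces to the same SI base units, so it is a valid unit for surface tension.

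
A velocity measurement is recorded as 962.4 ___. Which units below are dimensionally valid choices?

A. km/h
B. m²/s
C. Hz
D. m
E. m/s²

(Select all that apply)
A

velocity has SI base units: m / s

Checking each option against m / s:
  A. km/h: ✓ matches
  B. m²/s: ✗ does not match
  C. Hz: ✗ does not match
  D. m: ✗ does not match
  E. m/s²: ✗ does not match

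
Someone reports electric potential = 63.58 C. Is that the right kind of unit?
No

electric potential has SI base units: kg * m^2 / (A * s^3)
C does NOT reduce to kg * m^2 / (A * s^3); a valid unit for electric potential would be e.g. V.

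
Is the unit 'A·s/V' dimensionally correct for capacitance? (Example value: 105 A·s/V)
Yes

capacitance has SI base units: A^2 * s^4 / (kg * m^2)
A·s/V reduces to the same SI base units, so it is a valid unit for capacitance.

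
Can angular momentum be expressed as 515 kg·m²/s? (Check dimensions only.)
Yes

angular momentum has SI base units: kg * m^2 / s
kg·m²/s reduces to the same SI base units, so it is a valid unit for angular momentum.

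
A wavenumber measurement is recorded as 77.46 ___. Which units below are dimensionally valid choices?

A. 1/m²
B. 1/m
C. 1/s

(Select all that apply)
B

wavenumber has SI base units: 1 / m

Checking each option against 1 / m:
  A. 1/m²: ✗ does not match
  B. 1/m: ✓ matches
  C. 1/s: ✗ does not match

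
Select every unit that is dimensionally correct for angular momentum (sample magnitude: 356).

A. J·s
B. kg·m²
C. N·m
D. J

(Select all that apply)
A

angular momentum has SI base units: kg * m^2 / s

Checking each option against kg * m^2 / s:
  A. J·s: ✓ matches
  B. kg·m²: ✗ does not match
  C. N·m: ✗ does not match
  D. J: ✗ does not match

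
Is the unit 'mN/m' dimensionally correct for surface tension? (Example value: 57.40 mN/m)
Yes

surface tension has SI base units: kg / s^2
mN/m reduces to the same SI base units, so it is a valid unit for surface tension.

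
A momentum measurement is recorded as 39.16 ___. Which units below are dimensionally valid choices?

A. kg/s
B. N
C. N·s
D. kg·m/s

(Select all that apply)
C, D

momentum has SI base units: kg * m / s

Checking each option against kg * m / s:
  A. kg/s: ✗ does not match
  B. N: ✗ does not match
  C. N·s: ✓ matches
  D. kg·m/s: ✓ matches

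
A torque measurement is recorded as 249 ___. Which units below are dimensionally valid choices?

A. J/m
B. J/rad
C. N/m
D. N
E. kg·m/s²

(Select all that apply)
B

torque has SI base units: kg * m^2 / s^2

Checking each option against kg * m^2 / s^2:
  A. J/m: ✗ does not match
  B. J/rad: ✓ matches
  C. N/m: ✗ does not match
  D. N: ✗ does not match
  E. kg·m/s²: ✗ does not match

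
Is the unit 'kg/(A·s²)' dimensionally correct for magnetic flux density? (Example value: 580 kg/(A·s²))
Yes

magnetic flux density has SI base units: kg / (A * s^2)
kg/(A·s²) reduces to the same SI base units, so it is a valid unit for magnetic flux density.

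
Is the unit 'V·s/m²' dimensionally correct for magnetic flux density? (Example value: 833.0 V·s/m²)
Yes

magnetic flux density has SI base units: kg / (A * s^2)
V·s/m² reduces to the same SI base units, so it is a valid unit for magnetic flux density.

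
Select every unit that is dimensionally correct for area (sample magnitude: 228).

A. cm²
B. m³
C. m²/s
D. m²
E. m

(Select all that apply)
A, D

area has SI base units: m^2

Checking each option against m^2:
  A. cm²: ✓ matches
  B. m³: ✗ does not match
  C. m²/s: ✗ does not match
  D. m²: ✓ matches
  E. m: ✗ does not match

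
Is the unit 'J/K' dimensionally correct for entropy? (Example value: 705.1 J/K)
Yes

entropy has SI base units: kg * m^2 / (s^2 * K)
J/K reduces to the same SI base units, so it is a valid unit for entropy.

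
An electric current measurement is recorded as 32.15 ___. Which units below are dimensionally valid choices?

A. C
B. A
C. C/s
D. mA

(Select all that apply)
B, C, D

electric current has SI base units: A

Checking each option against A:
  A. C: ✗ does not match
  B. A: ✓ matches
  C. C/s: ✓ matches
  D. mA: ✓ matches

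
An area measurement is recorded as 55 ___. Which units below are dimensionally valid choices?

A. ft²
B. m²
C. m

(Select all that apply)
A, B

area has SI base units: m^2

Checking each option against m^2:
  A. ft²: ✓ matches
  B. m²: ✓ matches
  C. m: ✗ does not match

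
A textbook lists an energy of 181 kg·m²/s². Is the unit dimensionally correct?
Yes

energy has SI base units: kg * m^2 / s^2
kg·m²/s² reduces to the same SI base units, so it is a valid unit for energy.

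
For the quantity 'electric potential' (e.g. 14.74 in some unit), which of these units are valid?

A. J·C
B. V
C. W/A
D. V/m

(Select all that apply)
B, C

electric potential has SI base units: kg * m^2 / (A * s^3)

Checking each option against kg * m^2 / (A * s^3):
  A. J·C: ✗ does not match
  B. V: ✓ matches
  C. W/A: ✓ matches
  D. V/m: ✗ does not match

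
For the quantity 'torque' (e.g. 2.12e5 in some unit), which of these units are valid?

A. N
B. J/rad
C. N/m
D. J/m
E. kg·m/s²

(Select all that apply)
B

torque has SI base units: kg * m^2 / s^2

Checking each option against kg * m^2 / s^2:
  A. N: ✗ does not match
  B. J/rad: ✓ matches
  C. N/m: ✗ does not match
  D. J/m: ✗ does not match
  E. kg·m/s²: ✗ does not match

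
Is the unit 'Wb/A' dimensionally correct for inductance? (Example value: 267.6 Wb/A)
Yes

inductance has SI base units: kg * m^2 / (A^2 * s^2)
Wb/A reduces to the same SI base units, so it is a valid unit for inductance.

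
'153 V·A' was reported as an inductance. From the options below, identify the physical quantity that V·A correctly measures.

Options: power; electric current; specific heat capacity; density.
power

inductance should have units dimensionally equivalent to kg * m^2 / (A^2 * s^2) (e.g. H).
The given unit 'V·A' reduces to kg * m^2 / s^3. Of the listed options, that is the dimensionality of power.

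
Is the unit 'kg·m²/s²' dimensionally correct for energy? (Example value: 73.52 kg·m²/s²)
Yes

energy has SI base units: kg * m^2 / s^2
kg·m²/s² reduces to the same SI base units, so it is a valid unit for energy.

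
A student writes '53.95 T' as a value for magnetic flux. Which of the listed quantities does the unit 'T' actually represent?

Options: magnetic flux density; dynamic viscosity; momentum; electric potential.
magnetic flux density

magnetic flux should have units dimensionally equivalent to kg * m^2 / (A * s^2) (e.g. Wb).
The given unit 'T' reduces to kg / (A * s^2). Of the listed options, that is the dimensionality of magnetic flux density.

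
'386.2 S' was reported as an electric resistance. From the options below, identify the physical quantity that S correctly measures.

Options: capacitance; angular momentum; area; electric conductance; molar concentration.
electric conductance

electric resistance should have units dimensionally equivalent to kg * m^2 / (A^2 * s^3) (e.g. Ω).
The given unit 'S' reduces to A^2 * s^3 / (kg * m^2). Of the listed options, that is the dimensionality of electric conductance.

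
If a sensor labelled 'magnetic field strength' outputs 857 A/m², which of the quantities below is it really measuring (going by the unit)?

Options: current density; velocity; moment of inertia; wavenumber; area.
current density

magnetic field strength should have units dimensionally equivalent to A / m (e.g. A/m).
The given unit 'A/m²' reduces to A / m^2. Of the listed options, that is the dimensionality of current density.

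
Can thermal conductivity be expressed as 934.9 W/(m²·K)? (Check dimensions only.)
No

thermal conductivity has SI base units: kg * m / (s^3 * K)
W/(m²·K) does NOT reduce to kg * m / (s^3 * K); a valid unit for thermal conductivity would be e.g. W/(m·K).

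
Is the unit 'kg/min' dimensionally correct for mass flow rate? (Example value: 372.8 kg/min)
Yes

mass flow rate has SI base units: kg / s
kg/min reduces to the same SI base units, so it is a valid unit for mass flow rate.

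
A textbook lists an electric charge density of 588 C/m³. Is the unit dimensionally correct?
Yes

electric charge density has SI base units: A * s / m^3
C/m³ reduces to the same SI base units, so it is a valid unit for electric charge density.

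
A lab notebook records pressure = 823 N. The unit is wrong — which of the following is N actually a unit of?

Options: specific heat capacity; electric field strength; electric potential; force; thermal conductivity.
force

pressure should have units dimensionally equivalent to kg / (m * s^2) (e.g. Pa).
The given unit 'N' reduces to kg * m / s^2. Of the listed options, that is the dimensionality of force.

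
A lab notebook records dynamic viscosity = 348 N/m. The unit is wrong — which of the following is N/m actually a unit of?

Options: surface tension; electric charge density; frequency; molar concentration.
surface tension

dynamic viscosity should have units dimensionally equivalent to kg / (m * s) (e.g. Pa·s).
The given unit 'N/m' reduces to kg / s^2. Of the listed options, that is the dimensionality of surface tension.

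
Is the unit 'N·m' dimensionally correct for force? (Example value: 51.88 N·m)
No

force has SI base units: kg * m / s^2
N·m does NOT reduce to kg * m / s^2; a valid unit for force would be e.g. N.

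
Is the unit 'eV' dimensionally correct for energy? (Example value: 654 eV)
Yes

energy has SI base units: kg * m^2 / s^2
eV reduces to the same SI base units, so it is a valid unit for energy.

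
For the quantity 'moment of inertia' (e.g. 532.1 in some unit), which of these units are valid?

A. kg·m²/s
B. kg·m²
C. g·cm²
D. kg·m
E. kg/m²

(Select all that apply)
B, C

moment of inertia has SI base units: kg * m^2

Checking each option against kg * m^2:
  A. kg·m²/s: ✗ does not match
  B. kg·m²: ✓ matches
  C. g·cm²: ✓ matches
  D. kg·m: ✗ does not match
  E. kg/m²: ✗ does not match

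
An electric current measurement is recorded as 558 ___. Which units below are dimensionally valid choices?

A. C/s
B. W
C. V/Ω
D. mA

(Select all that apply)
A, C, D

electric current has SI base units: A

Checking each option against A:
  A. C/s: ✓ matches
  B. W: ✗ does not match
  C. V/Ω: ✓ matches
  D. mA: ✓ matches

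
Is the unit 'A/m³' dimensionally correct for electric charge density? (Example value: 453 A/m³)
No

electric charge density has SI base units: A * s / m^3
A/m³ does NOT reduce to A * s / m^3; a valid unit for electric charge density would be e.g. C/m³.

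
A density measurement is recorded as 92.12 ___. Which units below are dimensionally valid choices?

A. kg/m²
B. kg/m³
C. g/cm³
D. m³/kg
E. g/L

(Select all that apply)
B, C, E

density has SI base units: kg / m^3

Checking each option against kg / m^3:
  A. kg/m²: ✗ does not match
  B. kg/m³: ✓ matches
  C. g/cm³: ✓ matches
  D. m³/kg: ✗ does not match
  E. g/L: ✓ matches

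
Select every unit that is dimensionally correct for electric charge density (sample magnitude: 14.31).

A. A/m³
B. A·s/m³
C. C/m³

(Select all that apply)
B, C

electric charge density has SI base units: A * s / m^3

Checking each option against A * s / m^3:
  A. A/m³: ✗ does not match
  B. A·s/m³: ✓ matches
  C. C/m³: ✓ matches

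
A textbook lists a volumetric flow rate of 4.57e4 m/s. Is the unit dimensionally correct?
No

volumetric flow rate has SI base units: m^3 / s
m/s does NOT reduce to m^3 / s; a valid unit for volumetric flow rate would be e.g. m³/s.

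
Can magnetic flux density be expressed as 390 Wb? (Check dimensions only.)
No

magnetic flux density has SI base units: kg / (A * s^2)
Wb does NOT reduce to kg / (A * s^2); a valid unit for magnetic flux density would be e.g. T.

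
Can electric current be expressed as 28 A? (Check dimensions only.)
Yes

electric current has SI base units: A
A reduces to the same SI base units, so it is a valid unit for electric current.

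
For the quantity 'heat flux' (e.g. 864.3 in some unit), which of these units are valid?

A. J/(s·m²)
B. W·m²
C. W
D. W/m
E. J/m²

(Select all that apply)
A

heat flux has SI base units: kg / s^3

Checking each option against kg / s^3:
  A. J/(s·m²): ✓ matches
  B. W·m²: ✗ does not match
  C. W: ✗ does not match
  D. W/m: ✗ does not match
  E. J/m²: ✗ does not match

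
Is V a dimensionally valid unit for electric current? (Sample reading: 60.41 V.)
No

electric current has SI base units: A
V does NOT reduce to A; a valid unit for electric current would be e.g. A.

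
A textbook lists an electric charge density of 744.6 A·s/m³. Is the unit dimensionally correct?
Yes

electric charge density has SI base units: A * s / m^3
A·s/m³ reduces to the same SI base units, so it is a valid unit for electric charge density.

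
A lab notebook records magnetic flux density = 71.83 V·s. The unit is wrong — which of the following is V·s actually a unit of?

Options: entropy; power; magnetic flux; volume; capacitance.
magnetic flux

magnetic flux density should have units dimensionally equivalent to kg / (A * s^2) (e.g. T).
The given unit 'V·s' reduces to kg * m^2 / (A * s^2). Of the listed options, that is the dimensionality of magnetic flux.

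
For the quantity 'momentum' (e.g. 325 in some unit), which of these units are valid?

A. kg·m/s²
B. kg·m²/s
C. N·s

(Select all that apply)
C

momentum has SI base units: kg * m / s

Checking each option against kg * m / s:
  A. kg·m/s²: ✗ does not match
  B. kg·m²/s: ✗ does not match
  C. N·s: ✓ matches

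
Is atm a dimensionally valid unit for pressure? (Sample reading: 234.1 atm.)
Yes

pressure has SI base units: kg / (m * s^2)
atm reduces to the same SI base units, so it is a valid unit for pressure.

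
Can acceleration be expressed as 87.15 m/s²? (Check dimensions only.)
Yes

acceleration has SI base units: m / s^2
m/s² reduces to the same SI base units, so it is a valid unit for acceleration.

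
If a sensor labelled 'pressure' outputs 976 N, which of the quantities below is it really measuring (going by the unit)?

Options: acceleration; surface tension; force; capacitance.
force

pressure should have units dimensionally equivalent to kg / (m * s^2) (e.g. Pa).
The given unit 'N' reduces to kg * m / s^2. Of the listed options, that is the dimensionality of force.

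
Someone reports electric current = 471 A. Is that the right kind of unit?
Yes

electric current has SI base units: A
A reduces to the same SI base units, so it is a valid unit for electric current.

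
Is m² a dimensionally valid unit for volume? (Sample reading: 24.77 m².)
No

volume has SI base units: m^3
m² does NOT reduce to m^3; a valid unit for volume would be e.g. m³.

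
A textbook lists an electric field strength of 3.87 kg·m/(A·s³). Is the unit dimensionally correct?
Yes

electric field strength has SI base units: kg * m / (A * s^3)
kg·m/(A·s³) reduces to the same SI base units, so it is a valid unit for electric field strength.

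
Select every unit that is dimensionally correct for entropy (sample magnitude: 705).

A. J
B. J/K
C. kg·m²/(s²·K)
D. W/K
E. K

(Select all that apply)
B, C

entropy has SI base units: kg * m^2 / (s^2 * K)

Checking each option against kg * m^2 / (s^2 * K):
  A. J: ✗ does not match
  B. J/K: ✓ matches
  C. kg·m²/(s²·K): ✓ matches
  D. W/K: ✗ does not match
  E. K: ✗ does not match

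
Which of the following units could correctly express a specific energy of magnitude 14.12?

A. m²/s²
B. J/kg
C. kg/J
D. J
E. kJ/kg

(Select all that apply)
A, B, E

specific energy has SI base units: m^2 / s^2

Checking each option against m^2 / s^2:
  A. m²/s²: ✓ matches
  B. J/kg: ✓ matches
  C. kg/J: ✗ does not match
  D. J: ✗ does not match
  E. kJ/kg: ✓ matches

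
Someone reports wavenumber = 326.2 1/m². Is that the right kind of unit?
No

wavenumber has SI base units: 1 / m
1/m² does NOT reduce to 1 / m; a valid unit for wavenumber would be e.g. 1/m.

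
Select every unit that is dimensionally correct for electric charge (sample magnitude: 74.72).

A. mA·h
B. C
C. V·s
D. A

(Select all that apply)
A, B

electric charge has SI base units: A * s

Checking each option against A * s:
  A. mA·h: ✓ matches
  B. C: ✓ matches
  C. V·s: ✗ does not match
  D. A: ✗ does not match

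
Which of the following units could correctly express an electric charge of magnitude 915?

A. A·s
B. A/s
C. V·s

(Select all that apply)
A

electric charge has SI base units: A * s

Checking each option against A * s:
  A. A·s: ✓ matches
  B. A/s: ✗ does not match
  C. V·s: ✗ does not match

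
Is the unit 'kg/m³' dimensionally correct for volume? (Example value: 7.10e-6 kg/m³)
No

volume has SI base units: m^3
kg/m³ does NOT reduce to m^3; a valid unit for volume would be e.g. m³.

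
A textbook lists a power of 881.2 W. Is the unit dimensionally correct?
Yes

power has SI base units: kg * m^2 / s^3
W reduces to the same SI base units, so it is a valid unit for power.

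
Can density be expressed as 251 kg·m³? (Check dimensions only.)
No

density has SI base units: kg / m^3
kg·m³ does NOT reduce to kg / m^3; a valid unit for density would be e.g. kg/m³.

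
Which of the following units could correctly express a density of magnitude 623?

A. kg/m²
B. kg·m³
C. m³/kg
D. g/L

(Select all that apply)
D

density has SI base units: kg / m^3

Checking each option against kg / m^3:
  A. kg/m²: ✗ does not match
  B. kg·m³: ✗ does not match
  C. m³/kg: ✗ does not match
  D. g/L: ✓ matches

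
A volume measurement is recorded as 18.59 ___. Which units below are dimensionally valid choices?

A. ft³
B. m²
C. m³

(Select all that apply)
A, C

volume has SI base units: m^3

Checking each option against m^3:
  A. ft³: ✓ matches
  B. m²: ✗ does not match
  C. m³: ✓ matches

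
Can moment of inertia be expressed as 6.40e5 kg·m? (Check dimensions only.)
No

moment of inertia has SI base units: kg * m^2
kg·m does NOT reduce to kg * m^2; a valid unit for moment of inertia would be e.g. kg·m².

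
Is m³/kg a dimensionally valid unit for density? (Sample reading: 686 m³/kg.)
No

density has SI base units: kg / m^3
m³/kg does NOT reduce to kg / m^3; a valid unit for density would be e.g. kg/m³.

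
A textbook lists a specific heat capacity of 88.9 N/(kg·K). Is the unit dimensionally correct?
No

specific heat capacity has SI base units: m^2 / (s^2 * K)
N/(kg·K) does NOT reduce to m^2 / (s^2 * K); a valid unit for specific heat capacity would be e.g. J/(kg·K).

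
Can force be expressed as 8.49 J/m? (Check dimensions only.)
Yes

force has SI base units: kg * m / s^2
J/m reduces to the same SI base units, so it is a valid unit for force.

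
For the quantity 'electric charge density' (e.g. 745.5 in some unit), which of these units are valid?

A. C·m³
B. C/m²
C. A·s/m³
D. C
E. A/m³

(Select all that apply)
C

electric charge density has SI base units: A * s / m^3

Checking each option against A * s / m^3:
  A. C·m³: ✗ does not match
  B. C/m²: ✗ does not match
  C. A·s/m³: ✓ matches
  D. C: ✗ does not match
  E. A/m³: ✗ does not match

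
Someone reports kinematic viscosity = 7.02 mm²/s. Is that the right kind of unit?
Yes

kinematic viscosity has SI base units: m^2 / s
mm²/s reduces to the same SI base units, so it is a valid unit for kinematic viscosity.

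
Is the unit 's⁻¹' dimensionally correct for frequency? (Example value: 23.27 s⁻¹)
Yes

frequency has SI base units: 1 / s
s⁻¹ reduces to the same SI base units, so it is a valid unit for frequency.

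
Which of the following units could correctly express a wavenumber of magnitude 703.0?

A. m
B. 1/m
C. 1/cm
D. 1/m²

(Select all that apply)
B, C

wavenumber has SI base units: 1 / m

Checking each option against 1 / m:
  A. m: ✗ does not match
  B. 1/m: ✓ matches
  C. 1/cm: ✓ matches
  D. 1/m²: ✗ does not match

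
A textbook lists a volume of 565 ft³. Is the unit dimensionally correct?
Yes

volume has SI base units: m^3
ft³ reduces to the same SI base units, so it is a valid unit for volume.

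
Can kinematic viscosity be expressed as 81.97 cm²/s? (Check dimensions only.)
Yes

kinematic viscosity has SI base units: m^2 / s
cm²/s reduces to the same SI base units, so it is a valid unit for kinematic viscosity.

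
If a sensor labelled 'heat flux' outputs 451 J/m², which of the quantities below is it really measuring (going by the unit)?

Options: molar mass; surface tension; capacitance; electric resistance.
surface tension

heat flux should have units dimensionally equivalent to kg / s^3 (e.g. W/m²).
The given unit 'J/m²' reduces to kg / s^2. Of the listed options, that is the dimensionality of surface tension.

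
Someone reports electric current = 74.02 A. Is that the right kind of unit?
Yes

electric current has SI base units: A
A reduces to the same SI base units, so it is a valid unit for electric current.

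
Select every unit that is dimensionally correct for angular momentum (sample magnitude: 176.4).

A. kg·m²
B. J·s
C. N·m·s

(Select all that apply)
B, C

angular momentum has SI base units: kg * m^2 / s

Checking each option against kg * m^2 / s:
  A. kg·m²: ✗ does not match
  B. J·s: ✓ matches
  C. N·m·s: ✓ matches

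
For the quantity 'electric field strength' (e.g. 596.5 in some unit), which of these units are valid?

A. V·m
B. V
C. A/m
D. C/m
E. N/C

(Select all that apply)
E

electric field strength has SI base units: kg * m / (A * s^3)

Checking each option against kg * m / (A * s^3):
  A. V·m: ✗ does not match
  B. V: ✗ does not match
  C. A/m: ✗ does not match
  D. C/m: ✗ does not match
  E. N/C: ✓ matches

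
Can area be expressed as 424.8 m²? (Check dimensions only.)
Yes

area has SI base units: m^2
m² reduces to the same SI base units, so it is a valid unit for area.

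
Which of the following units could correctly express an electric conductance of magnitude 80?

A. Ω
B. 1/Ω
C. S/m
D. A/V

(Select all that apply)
B, D

electric conductance has SI base units: A^2 * s^3 / (kg * m^2)

Checking each option against A^2 * s^3 / (kg * m^2):
  A. Ω: ✗ does not match
  B. 1/Ω: ✓ matches
  C. S/m: ✗ does not match
  D. A/V: ✓ matches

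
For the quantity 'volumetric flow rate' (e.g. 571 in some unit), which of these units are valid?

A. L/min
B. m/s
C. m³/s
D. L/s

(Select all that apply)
A, C, D

volumetric flow rate has SI base units: m^3 / s

Checking each option against m^3 / s:
  A. L/min: ✓ matches
  B. m/s: ✗ does not match
  C. m³/s: ✓ matches
  D. L/s: ✓ matches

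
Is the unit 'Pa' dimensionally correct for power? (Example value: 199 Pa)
No

power has SI base units: kg * m^2 / s^3
Pa does NOT reduce to kg * m^2 / s^3; a valid unit for power would be e.g. W.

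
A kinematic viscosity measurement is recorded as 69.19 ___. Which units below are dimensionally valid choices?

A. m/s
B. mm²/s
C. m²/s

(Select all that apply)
B, C

kinematic viscosity has SI base units: m^2 / s

Checking each option against m^2 / s:
  A. m/s: ✗ does not match
  B. mm²/s: ✓ matches
  C. m²/s: ✓ matches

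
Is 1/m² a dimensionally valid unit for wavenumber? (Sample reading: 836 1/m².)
No

wavenumber has SI base units: 1 / m
1/m² does NOT reduce to 1 / m; a valid unit for wavenumber would be e.g. 1/m.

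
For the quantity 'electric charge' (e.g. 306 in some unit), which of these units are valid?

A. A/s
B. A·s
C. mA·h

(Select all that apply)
B, C

electric charge has SI base units: A * s

Checking each option against A * s:
  A. A/s: ✗ does not match
  B. A·s: ✓ matches
  C. mA·h: ✓ matches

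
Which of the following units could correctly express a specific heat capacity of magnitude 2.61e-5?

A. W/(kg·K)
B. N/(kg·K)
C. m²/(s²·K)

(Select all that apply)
C

specific heat capacity has SI base units: m^2 / (s^2 * K)

Checking each option against m^2 / (s^2 * K):
  A. W/(kg·K): ✗ does not match
  B. N/(kg·K): ✗ does not match
  C. m²/(s²·K): ✓ matches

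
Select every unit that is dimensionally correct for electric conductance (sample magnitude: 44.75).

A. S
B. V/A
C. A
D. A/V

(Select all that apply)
A, D

electric conductance has SI base units: A^2 * s^3 / (kg * m^2)

Checking each option against A^2 * s^3 / (kg * m^2):
  A. S: ✓ matches
  B. V/A: ✗ does not match
  C. A: ✗ does not match
  D. A/V: ✓ matches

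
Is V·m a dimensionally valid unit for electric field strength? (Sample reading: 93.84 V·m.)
No

electric field strength has SI base units: kg * m / (A * s^3)
V·m does NOT reduce to kg * m / (A * s^3); a valid unit for electric field strength would be e.g. V/m.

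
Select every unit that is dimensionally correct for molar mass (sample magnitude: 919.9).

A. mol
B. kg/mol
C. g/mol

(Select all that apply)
B, C

molar mass has SI base units: kg / mol

Checking each option against kg / mol:
  A. mol: ✗ does not match
  B. kg/mol: ✓ matches
  C. g/mol: ✓ matches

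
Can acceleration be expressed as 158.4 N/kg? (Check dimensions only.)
Yes

acceleration has SI base units: m / s^2
N/kg reduces to the same SI base units, so it is a valid unit for acceleration.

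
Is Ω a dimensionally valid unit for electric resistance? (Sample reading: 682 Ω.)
Yes

electric resistance has SI base units: kg * m^2 / (A^2 * s^3)
Ω reduces to the same SI base units, so it is a valid unit for electric resistance.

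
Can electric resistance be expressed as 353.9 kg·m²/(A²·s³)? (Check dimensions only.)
Yes

electric resistance has SI base units: kg * m^2 / (A^2 * s^3)
kg·m²/(A²·s³) reduces to the same SI base units, so it is a valid unit for electric resistance.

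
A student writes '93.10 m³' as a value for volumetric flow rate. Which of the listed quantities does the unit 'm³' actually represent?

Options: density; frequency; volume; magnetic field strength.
volume

volumetric flow rate should have units dimensionally equivalent to m^3 / s (e.g. m³/s).
The given unit 'm³' reduces to m^3. Of the listed options, that is the dimensionality of volume.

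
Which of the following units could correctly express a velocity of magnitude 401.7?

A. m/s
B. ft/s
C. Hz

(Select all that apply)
A, B

velocity has SI base units: m / s

Checking each option against m / s:
  A. m/s: ✓ matches
  B. ft/s: ✓ matches
  C. Hz: ✗ does not match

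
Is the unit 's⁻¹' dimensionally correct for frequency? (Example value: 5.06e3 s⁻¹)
Yes

frequency has SI base units: 1 / s
s⁻¹ reduces to the same SI base units, so it is a valid unit for frequency.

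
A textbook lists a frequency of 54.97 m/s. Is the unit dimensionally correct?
No

frequency has SI base units: 1 / s
m/s does NOT reduce to 1 / s; a valid unit for frequency would be e.g. Hz.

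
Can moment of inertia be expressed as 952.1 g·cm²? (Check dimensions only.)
Yes

moment of inertia has SI base units: kg * m^2
g·cm² reduces to the same SI base units, so it is a valid unit for moment of inertia.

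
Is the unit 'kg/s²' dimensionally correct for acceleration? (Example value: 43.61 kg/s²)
No

acceleration has SI base units: m / s^2
kg/s² does NOT reduce to m / s^2; a valid unit for acceleration would be e.g. m/s².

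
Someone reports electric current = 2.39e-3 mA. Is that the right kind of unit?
Yes

electric current has SI base units: A
mA reduces to the same SI base units, so it is a valid unit for electric current.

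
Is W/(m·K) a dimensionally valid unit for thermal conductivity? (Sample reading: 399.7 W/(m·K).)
Yes

thermal conductivity has SI base units: kg * m / (s^3 * K)
W/(m·K) reduces to the same SI base units, so it is a valid unit for thermal conductivity.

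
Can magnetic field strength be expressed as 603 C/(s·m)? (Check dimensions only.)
Yes

magnetic field strength has SI base units: A / m
C/(s·m) reduces to the same SI base units, so it is a valid unit for magnetic field strength.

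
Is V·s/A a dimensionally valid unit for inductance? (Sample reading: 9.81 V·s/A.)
Yes

inductance has SI base units: kg * m^2 / (A^2 * s^2)
V·s/A reduces to the same SI base units, so it is a valid unit for inductance.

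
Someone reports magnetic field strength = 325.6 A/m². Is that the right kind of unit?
No

magnetic field strength has SI base units: A / m
A/m² does NOT reduce to A / m; a valid unit for magnetic field strength would be e.g. A/m.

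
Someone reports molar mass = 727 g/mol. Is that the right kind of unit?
Yes

molar mass has SI base units: kg / mol
g/mol reduces to the same SI base units, so it is a valid unit for molar mass.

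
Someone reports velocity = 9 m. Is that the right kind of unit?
No

velocity has SI base units: m / s
m does NOT reduce to m / s; a valid unit for velocity would be e.g. m/s.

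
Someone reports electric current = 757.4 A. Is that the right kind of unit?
Yes

electric current has SI base units: A
A reduces to the same SI base units, so it is a valid unit for electric current.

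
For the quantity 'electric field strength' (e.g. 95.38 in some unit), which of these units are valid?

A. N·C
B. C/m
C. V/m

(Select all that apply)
C

electric field strength has SI base units: kg * m / (A * s^3)

Checking each option against kg * m / (A * s^3):
  A. N·C: ✗ does not match
  B. C/m: ✗ does not match
  C. V/m: ✓ matches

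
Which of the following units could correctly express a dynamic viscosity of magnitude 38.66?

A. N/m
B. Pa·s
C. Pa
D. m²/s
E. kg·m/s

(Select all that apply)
B

dynamic viscosity has SI base units: kg / (m * s)

Checking each option against kg / (m * s):
  A. N/m: ✗ does not match
  B. Pa·s: ✓ matches
  C. Pa: ✗ does not match
  D. m²/s: ✗ does not match
  E. kg·m/s: ✗ does not match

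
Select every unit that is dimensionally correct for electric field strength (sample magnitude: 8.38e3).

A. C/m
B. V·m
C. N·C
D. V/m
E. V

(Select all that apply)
D

electric field strength has SI base units: kg * m / (A * s^3)

Checking each option against kg * m / (A * s^3):
  A. C/m: ✗ does not match
  B. V·m: ✗ does not match
  C. N·C: ✗ does not match
  D. V/m: ✓ matches
  E. V: ✗ does not match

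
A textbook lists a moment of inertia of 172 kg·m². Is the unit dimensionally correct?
Yes

moment of inertia has SI base units: kg * m^2
kg·m² reduces to the same SI base units, so it is a valid unit for moment of inertia.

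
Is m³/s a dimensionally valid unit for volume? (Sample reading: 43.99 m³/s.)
No

volume has SI base units: m^3
m³/s does NOT reduce to m^3; a valid unit for volume would be e.g. m³.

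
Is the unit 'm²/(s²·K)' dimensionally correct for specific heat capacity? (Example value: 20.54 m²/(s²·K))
Yes

specific heat capacity has SI base units: m^2 / (s^2 * K)
m²/(s²·K) reduces to the same SI base units, so it is a valid unit for specific heat capacity.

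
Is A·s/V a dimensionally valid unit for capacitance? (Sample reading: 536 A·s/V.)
Yes

capacitance has SI base units: A^2 * s^4 / (kg * m^2)
A·s/V reduces to the same SI base units, so it is a valid unit for capacitance.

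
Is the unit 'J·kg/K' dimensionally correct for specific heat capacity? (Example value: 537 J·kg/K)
No

specific heat capacity has SI base units: m^2 / (s^2 * K)
J·kg/K does NOT reduce to m^2 / (s^2 * K); a valid unit for specific heat capacity would be e.g. J/(kg·K).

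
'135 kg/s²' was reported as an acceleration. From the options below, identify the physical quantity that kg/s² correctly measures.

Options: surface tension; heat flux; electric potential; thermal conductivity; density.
surface tension

acceleration should have units dimensionally equivalent to m / s^2 (e.g. m/s²).
The given unit 'kg/s²' reduces to kg / s^2. Of the listed options, that is the dimensionality of surface tension.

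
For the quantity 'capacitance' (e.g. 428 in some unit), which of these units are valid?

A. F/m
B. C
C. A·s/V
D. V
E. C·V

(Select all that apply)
C

capacitance has SI base units: A^2 * s^4 / (kg * m^2)

Checking each option against A^2 * s^4 / (kg * m^2):
  A. F/m: ✗ does not match
  B. C: ✗ does not match
  C. A·s/V: ✓ matches
  D. V: ✗ does not match
  E. C·V: ✗ does not match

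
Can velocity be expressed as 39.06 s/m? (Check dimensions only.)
No

velocity has SI base units: m / s
s/m does NOT reduce to m / s; a valid unit for velocity would be e.g. m/s.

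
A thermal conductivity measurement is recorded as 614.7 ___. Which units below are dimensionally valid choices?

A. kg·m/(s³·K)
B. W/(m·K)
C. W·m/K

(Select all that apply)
A, B

thermal conductivity has SI base units: kg * m / (s^3 * K)

Checking each option against kg * m / (s^3 * K):
  A. kg·m/(s³·K): ✓ matches
  B. W/(m·K): ✓ matches
  C. W·m/K: ✗ does not match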